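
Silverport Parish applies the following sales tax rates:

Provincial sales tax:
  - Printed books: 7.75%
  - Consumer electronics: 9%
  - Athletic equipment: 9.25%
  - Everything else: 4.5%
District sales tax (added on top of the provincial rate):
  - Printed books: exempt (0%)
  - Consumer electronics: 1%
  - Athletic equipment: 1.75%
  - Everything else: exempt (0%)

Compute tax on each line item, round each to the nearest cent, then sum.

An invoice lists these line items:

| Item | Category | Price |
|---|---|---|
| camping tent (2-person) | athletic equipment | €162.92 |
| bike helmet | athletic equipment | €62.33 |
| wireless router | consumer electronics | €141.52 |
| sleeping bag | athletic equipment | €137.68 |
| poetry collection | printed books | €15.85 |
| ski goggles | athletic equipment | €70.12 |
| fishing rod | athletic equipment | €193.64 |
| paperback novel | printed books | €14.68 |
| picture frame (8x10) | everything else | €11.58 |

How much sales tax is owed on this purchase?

€85.97

Camping tent (2-person) €162.92: athletic equipment → 9.25% + 1.75% district = 11% → €17.92
Bike helmet €62.33: athletic equipment → 9.25% + 1.75% district = 11% → €6.86
Wireless router €141.52: consumer electronics → 9% + 1% district = 10% → €14.15
Sleeping bag €137.68: athletic equipment → 9.25% + 1.75% district = 11% → €15.14
Poetry collection €15.85: printed books → 7.75% + 0% district = 7.75% → €1.23
Ski goggles €70.12: athletic equipment → 9.25% + 1.75% district = 11% → €7.71
Fishing rod €193.64: athletic equipment → 9.25% + 1.75% district = 11% → €21.30
Paperback novel €14.68: printed books → 7.75% + 0% district = 7.75% → €1.14
Picture frame (8x10) €11.58: everything else → 4.5% + 0% district = 4.5% → €0.52
Total tax = €17.92 + €6.86 + €14.15 + €15.14 + €1.23 + €7.71 + €21.30 + €1.14 + €0.52 = €85.97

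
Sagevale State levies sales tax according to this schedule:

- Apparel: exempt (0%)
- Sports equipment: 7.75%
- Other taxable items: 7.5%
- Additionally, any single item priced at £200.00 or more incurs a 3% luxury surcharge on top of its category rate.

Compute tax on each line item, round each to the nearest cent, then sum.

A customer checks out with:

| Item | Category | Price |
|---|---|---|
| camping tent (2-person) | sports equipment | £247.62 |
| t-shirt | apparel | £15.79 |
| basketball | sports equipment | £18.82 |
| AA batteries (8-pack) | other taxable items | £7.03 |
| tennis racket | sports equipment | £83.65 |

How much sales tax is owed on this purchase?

Camping tent (2-person) £247.62: sports equipment → 7.75% + 3% surcharge = 10.75% → £26.62
T-shirt £15.79: apparel → 0% → £0.00
Basketball £18.82: sports equipment → 7.75% → £1.46
AA batteries (8-pack) £7.03: other taxable items → 7.5% → £0.53
Tennis racket £83.65: sports equipment → 7.75% → £6.48
Total tax = £26.62 + £1.46 + £0.53 + £6.48 = £35.09

£35.09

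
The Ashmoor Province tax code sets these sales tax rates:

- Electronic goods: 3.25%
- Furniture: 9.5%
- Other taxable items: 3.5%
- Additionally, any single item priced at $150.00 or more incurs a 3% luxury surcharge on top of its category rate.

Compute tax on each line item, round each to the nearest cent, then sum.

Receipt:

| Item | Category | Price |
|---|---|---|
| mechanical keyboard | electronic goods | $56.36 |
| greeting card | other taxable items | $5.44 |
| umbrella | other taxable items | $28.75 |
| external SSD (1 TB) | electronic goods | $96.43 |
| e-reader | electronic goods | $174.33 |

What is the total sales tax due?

Mechanical keyboard $56.36: electronic goods → 3.25% → $1.83
Greeting card $5.44: other taxable items → 3.5% → $0.19
Umbrella $28.75: other taxable items → 3.5% → $1.01
External SSD (1 TB) $96.43: electronic goods → 3.25% → $3.13
E-reader $174.33: electronic goods → 3.25% + 3% surcharge = 6.25% → $10.90
Total tax = $1.83 + $0.19 + $1.01 + $3.13 + $10.90 = $17.06

$17.06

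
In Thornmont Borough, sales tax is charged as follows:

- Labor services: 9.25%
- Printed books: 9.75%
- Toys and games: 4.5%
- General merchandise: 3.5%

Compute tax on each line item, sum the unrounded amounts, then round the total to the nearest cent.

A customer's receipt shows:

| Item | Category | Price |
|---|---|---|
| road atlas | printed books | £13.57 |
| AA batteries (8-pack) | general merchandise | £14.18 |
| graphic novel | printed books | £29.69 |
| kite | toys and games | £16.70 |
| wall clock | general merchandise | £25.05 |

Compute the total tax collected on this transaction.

Road atlas £13.57: printed books → 9.75% → £1.323075
AA batteries (8-pack) £14.18: general merchandise → 3.5% → £0.4963
Graphic novel £29.69: printed books → 9.75% → £2.894775
Kite £16.70: toys and games → 4.5% → £0.7515
Wall clock £25.05: general merchandise → 3.5% → £0.87675
Unrounded tax sum = £6.3424 → £6.34

£6.34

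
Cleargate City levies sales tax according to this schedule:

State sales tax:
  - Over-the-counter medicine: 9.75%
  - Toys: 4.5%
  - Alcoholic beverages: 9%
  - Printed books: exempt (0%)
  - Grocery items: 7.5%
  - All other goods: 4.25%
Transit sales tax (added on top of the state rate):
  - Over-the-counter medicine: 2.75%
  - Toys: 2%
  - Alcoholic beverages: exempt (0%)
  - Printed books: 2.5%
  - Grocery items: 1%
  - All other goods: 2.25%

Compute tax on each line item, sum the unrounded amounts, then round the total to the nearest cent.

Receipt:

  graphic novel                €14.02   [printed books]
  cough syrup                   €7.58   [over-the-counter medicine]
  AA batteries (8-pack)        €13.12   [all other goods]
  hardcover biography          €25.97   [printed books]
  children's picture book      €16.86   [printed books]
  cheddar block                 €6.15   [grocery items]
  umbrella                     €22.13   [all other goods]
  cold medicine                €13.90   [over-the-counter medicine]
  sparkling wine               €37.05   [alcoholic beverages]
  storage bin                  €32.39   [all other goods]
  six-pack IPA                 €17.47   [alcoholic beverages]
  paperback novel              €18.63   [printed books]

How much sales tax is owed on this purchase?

Graphic novel €14.02: printed books → 0% + 2.5% transit = 2.5% → €0.3505
Cough syrup €7.58: over-the-counter medicine → 9.75% + 2.75% transit = 12.5% → €0.9475
AA batteries (8-pack) €13.12: all other goods → 4.25% + 2.25% transit = 6.5% → €0.8528
Hardcover biography €25.97: printed books → 0% + 2.5% transit = 2.5% → €0.64925
Children's picture book €16.86: printed books → 0% + 2.5% transit = 2.5% → €0.4215
Cheddar block €6.15: grocery items → 7.5% + 1% transit = 8.5% → €0.52275
Umbrella €22.13: all other goods → 4.25% + 2.25% transit = 6.5% → €1.43845
Cold medicine €13.90: over-the-counter medicine → 9.75% + 2.75% transit = 12.5% → €1.7375
Sparkling wine €37.05: alcoholic beverages → 9% + 0% transit = 9% → €3.3345
Storage bin €32.39: all other goods → 4.25% + 2.25% transit = 6.5% → €2.10535
Six-pack IPA €17.47: alcoholic beverages → 9% + 0% transit = 9% → €1.5723
Paperback novel €18.63: printed books → 0% + 2.5% transit = 2.5% → €0.46575
Unrounded tax sum = €14.39815 → €14.40

€14.40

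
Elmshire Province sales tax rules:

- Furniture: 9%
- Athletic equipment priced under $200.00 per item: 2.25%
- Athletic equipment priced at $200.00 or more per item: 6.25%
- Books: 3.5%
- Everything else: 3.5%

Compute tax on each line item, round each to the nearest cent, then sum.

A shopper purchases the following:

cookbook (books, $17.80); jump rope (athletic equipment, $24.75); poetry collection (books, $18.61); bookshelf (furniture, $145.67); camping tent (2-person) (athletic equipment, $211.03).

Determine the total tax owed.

$28.13

Cookbook $17.80: books → 3.5% → $0.62
Jump rope $24.75: athletic equipment, under $200.00 → 2.25% → $0.56
Poetry collection $18.61: books → 3.5% → $0.65
Bookshelf $145.67: furniture → 9% → $13.11
Camping tent (2-person) $211.03: athletic equipment, $200.00 or more → 6.25% → $13.19
Total tax = $0.62 + $0.56 + $0.65 + $13.11 + $13.19 = $28.13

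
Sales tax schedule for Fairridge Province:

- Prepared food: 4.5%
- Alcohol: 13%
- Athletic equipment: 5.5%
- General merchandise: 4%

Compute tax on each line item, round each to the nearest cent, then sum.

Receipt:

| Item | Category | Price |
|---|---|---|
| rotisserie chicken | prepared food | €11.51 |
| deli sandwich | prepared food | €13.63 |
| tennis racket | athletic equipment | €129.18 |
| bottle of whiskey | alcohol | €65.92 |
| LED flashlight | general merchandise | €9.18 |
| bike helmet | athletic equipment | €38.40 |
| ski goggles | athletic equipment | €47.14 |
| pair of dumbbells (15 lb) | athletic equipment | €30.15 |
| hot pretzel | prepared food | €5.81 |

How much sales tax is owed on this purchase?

€23.79

Rotisserie chicken €11.51: prepared food → 4.5% → €0.52
Deli sandwich €13.63: prepared food → 4.5% → €0.61
Tennis racket €129.18: athletic equipment → 5.5% → €7.10
Bottle of whiskey €65.92: alcohol → 13% → €8.57
LED flashlight €9.18: general merchandise → 4% → €0.37
Bike helmet €38.40: athletic equipment → 5.5% → €2.11
Ski goggles €47.14: athletic equipment → 5.5% → €2.59
Pair of dumbbells (15 lb) €30.15: athletic equipment → 5.5% → €1.66
Hot pretzel €5.81: prepared food → 4.5% → €0.26
Total tax = €0.52 + €0.61 + €7.10 + €8.57 + €0.37 + €2.11 + €2.59 + €1.66 + €0.26 = €23.79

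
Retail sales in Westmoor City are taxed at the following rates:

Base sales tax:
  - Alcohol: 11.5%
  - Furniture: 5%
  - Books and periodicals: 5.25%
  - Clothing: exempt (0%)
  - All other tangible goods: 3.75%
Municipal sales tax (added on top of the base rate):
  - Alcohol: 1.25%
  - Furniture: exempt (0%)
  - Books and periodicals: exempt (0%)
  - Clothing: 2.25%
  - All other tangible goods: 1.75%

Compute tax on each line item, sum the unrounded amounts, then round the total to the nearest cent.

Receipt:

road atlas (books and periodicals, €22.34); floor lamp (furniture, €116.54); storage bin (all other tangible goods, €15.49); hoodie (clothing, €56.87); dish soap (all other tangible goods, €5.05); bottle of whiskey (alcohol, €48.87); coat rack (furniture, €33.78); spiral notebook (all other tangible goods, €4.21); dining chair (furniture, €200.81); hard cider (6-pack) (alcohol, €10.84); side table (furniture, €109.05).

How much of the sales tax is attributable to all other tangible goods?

€1.36

Storage bin €15.49: all other tangible goods → 3.75% + 1.75% municipal = 5.5% → €0.85195
Dish soap €5.05: all other tangible goods → 3.75% + 1.75% municipal = 5.5% → €0.27775
Spiral notebook €4.21: all other tangible goods → 3.75% + 1.75% municipal = 5.5% → €0.23155
Tax on all other tangible goods: unrounded sum = €1.36125 → €1.36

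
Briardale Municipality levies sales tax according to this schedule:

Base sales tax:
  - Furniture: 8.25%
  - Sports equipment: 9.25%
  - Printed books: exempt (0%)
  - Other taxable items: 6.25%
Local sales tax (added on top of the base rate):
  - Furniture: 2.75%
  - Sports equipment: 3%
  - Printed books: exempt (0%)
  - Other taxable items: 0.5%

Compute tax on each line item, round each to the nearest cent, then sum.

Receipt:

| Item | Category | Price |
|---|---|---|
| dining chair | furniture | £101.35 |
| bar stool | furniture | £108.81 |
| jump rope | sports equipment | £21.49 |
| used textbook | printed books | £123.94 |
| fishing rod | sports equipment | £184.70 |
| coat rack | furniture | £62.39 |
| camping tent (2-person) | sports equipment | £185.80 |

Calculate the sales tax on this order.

£78.00

Dining chair £101.35: furniture → 8.25% + 2.75% local = 11% → £11.15
Bar stool £108.81: furniture → 8.25% + 2.75% local = 11% → £11.97
Jump rope £21.49: sports equipment → 9.25% + 3% local = 12.25% → £2.63
Used textbook £123.94: printed books → 0% + 0% local = 0% → £0.00
Fishing rod £184.70: sports equipment → 9.25% + 3% local = 12.25% → £22.63
Coat rack £62.39: furniture → 8.25% + 2.75% local = 11% → £6.86
Camping tent (2-person) £185.80: sports equipment → 9.25% + 3% local = 12.25% → £22.76
Total tax = £11.15 + £11.97 + £2.63 + £22.63 + £6.86 + £22.76 = £78.00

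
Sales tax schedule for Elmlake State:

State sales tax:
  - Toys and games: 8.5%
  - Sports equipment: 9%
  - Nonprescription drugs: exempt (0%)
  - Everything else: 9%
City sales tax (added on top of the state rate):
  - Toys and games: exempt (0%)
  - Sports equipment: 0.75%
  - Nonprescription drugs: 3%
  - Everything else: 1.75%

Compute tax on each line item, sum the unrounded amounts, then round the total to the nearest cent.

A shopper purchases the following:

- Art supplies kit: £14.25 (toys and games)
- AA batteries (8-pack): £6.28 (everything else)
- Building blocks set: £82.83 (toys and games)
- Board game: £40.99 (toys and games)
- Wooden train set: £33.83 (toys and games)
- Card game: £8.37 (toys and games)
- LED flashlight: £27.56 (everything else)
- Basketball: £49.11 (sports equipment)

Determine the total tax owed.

£23.75

Art supplies kit £14.25: toys and games → 8.5% + 0% city = 8.5% → £1.21125
AA batteries (8-pack) £6.28: everything else → 9% + 1.75% city = 10.75% → £0.6751
Building blocks set £82.83: toys and games → 8.5% + 0% city = 8.5% → £7.04055
Board game £40.99: toys and games → 8.5% + 0% city = 8.5% → £3.48415
Wooden train set £33.83: toys and games → 8.5% + 0% city = 8.5% → £2.87555
Card game £8.37: toys and games → 8.5% + 0% city = 8.5% → £0.71145
LED flashlight £27.56: everything else → 9% + 1.75% city = 10.75% → £2.9627
Basketball £49.11: sports equipment → 9% + 0.75% city = 9.75% → £4.788225
Unrounded tax sum = £23.748975 → £23.75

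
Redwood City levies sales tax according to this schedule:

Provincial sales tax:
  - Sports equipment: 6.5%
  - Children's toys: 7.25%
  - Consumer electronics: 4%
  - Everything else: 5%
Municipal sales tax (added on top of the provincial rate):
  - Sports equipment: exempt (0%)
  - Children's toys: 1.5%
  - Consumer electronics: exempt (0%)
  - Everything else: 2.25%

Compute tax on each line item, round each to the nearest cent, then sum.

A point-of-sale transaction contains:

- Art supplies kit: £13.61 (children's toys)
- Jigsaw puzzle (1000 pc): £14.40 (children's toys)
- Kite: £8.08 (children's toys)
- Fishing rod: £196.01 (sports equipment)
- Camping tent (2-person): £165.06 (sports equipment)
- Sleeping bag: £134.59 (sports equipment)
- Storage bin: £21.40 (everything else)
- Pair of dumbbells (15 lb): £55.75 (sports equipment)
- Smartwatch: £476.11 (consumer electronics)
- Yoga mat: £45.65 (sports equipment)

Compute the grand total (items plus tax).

£1193.22

Art supplies kit £13.61: children's toys → 7.25% + 1.5% municipal = 8.75% → £1.19
Jigsaw puzzle (1000 pc) £14.40: children's toys → 7.25% + 1.5% municipal = 8.75% → £1.26
Kite £8.08: children's toys → 7.25% + 1.5% municipal = 8.75% → £0.71
Fishing rod £196.01: sports equipment → 6.5% + 0% municipal = 6.5% → £12.74
Camping tent (2-person) £165.06: sports equipment → 6.5% + 0% municipal = 6.5% → £10.73
Sleeping bag £134.59: sports equipment → 6.5% + 0% municipal = 6.5% → £8.75
Storage bin £21.40: everything else → 5% + 2.25% municipal = 7.25% → £1.55
Pair of dumbbells (15 lb) £55.75: sports equipment → 6.5% + 0% municipal = 6.5% → £3.62
Smartwatch £476.11: consumer electronics → 4% + 0% municipal = 4% → £19.04
Yoga mat £45.65: sports equipment → 6.5% + 0% municipal = 6.5% → £2.97
Subtotal = £1130.66; tax = £62.56; total due = £1193.22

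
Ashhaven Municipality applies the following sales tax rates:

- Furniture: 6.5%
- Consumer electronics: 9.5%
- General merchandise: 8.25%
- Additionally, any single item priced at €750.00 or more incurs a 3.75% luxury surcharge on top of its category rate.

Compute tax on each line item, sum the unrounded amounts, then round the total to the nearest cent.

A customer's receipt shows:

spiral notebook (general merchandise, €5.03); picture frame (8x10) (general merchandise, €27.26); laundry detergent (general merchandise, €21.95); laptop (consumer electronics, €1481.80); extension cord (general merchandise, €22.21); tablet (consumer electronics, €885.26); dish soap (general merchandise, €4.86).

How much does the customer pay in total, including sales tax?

Spiral notebook €5.03: general merchandise → 8.25% → €0.414975
Picture frame (8x10) €27.26: general merchandise → 8.25% → €2.24895
Laundry detergent €21.95: general merchandise → 8.25% → €1.810875
Laptop €1481.80: consumer electronics → 9.5% + 3.75% surcharge = 13.25% → €196.3385
Extension cord €22.21: general merchandise → 8.25% → €1.832325
Tablet €885.26: consumer electronics → 9.5% + 3.75% surcharge = 13.25% → €117.29695
Dish soap €4.86: general merchandise → 8.25% → €0.40095
Subtotal = €2448.37; unrounded tax = €320.343525 → €320.34; total due = €2768.71

€2768.71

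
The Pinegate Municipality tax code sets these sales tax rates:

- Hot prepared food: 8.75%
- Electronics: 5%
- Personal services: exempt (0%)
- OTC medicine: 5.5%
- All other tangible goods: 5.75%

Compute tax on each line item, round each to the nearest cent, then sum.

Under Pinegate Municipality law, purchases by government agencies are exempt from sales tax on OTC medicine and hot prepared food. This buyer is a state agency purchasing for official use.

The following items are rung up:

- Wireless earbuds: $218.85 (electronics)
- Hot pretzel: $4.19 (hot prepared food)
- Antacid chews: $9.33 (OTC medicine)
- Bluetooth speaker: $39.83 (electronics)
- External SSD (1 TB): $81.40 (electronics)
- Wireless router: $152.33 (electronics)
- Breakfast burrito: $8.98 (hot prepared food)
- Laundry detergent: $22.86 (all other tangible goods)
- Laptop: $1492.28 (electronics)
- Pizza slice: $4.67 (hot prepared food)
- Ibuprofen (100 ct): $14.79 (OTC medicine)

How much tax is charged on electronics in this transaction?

Wireless earbuds $218.85: electronics → 5% → $10.94
Bluetooth speaker $39.83: electronics → 5% → $1.99
External SSD (1 TB) $81.40: electronics → 5% → $4.07
Wireless router $152.33: electronics → 5% → $7.62
Laptop $1492.28: electronics → 5% → $74.61
Tax on electronics = $10.94 + $1.99 + $4.07 + $7.62 + $74.61 = $99.23

$99.23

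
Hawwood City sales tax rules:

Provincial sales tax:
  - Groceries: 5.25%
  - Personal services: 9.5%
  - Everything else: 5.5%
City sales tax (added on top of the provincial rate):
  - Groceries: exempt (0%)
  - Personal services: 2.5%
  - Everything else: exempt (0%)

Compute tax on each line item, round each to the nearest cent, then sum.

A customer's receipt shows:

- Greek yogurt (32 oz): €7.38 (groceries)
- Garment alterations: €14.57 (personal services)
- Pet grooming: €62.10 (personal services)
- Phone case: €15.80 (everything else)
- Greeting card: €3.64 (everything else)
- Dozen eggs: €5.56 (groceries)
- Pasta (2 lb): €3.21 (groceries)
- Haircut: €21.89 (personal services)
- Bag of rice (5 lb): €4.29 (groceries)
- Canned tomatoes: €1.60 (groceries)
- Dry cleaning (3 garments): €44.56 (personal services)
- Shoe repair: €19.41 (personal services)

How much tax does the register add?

€21.74

Greek yogurt (32 oz) €7.38: groceries → 5.25% + 0% city = 5.25% → €0.39
Garment alterations €14.57: personal services → 9.5% + 2.5% city = 12% → €1.75
Pet grooming €62.10: personal services → 9.5% + 2.5% city = 12% → €7.45
Phone case €15.80: everything else → 5.5% + 0% city = 5.5% → €0.87
Greeting card €3.64: everything else → 5.5% + 0% city = 5.5% → €0.20
Dozen eggs €5.56: groceries → 5.25% + 0% city = 5.25% → €0.29
Pasta (2 lb) €3.21: groceries → 5.25% + 0% city = 5.25% → €0.17
Haircut €21.89: personal services → 9.5% + 2.5% city = 12% → €2.63
Bag of rice (5 lb) €4.29: groceries → 5.25% + 0% city = 5.25% → €0.23
Canned tomatoes €1.60: groceries → 5.25% + 0% city = 5.25% → €0.08
Dry cleaning (3 garments) €44.56: personal services → 9.5% + 2.5% city = 12% → €5.35
Shoe repair €19.41: personal services → 9.5% + 2.5% city = 12% → €2.33
Total tax = €0.39 + €1.75 + €7.45 + €0.87 + €0.20 + €0.29 + €0.17 + €2.63 + €0.23 + €0.08 + €5.35 + €2.33 = €21.74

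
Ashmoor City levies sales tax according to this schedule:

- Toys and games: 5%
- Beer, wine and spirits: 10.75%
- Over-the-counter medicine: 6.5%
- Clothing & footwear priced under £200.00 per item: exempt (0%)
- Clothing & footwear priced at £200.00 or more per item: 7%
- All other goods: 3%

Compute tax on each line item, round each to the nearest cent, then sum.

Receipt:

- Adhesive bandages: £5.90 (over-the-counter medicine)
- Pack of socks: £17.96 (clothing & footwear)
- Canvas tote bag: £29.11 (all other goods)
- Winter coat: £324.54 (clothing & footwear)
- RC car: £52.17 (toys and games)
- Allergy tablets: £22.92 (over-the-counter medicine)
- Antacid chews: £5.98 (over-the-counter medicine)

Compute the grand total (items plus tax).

£487.04

Adhesive bandages £5.90: over-the-counter medicine → 6.5% → £0.38
Pack of socks £17.96: clothing & footwear, under £200.00 → 0% → £0.00
Canvas tote bag £29.11: all other goods → 3% → £0.87
Winter coat £324.54: clothing & footwear, £200.00 or more → 7% → £22.72
RC car £52.17: toys and games → 5% → £2.61
Allergy tablets £22.92: over-the-counter medicine → 6.5% → £1.49
Antacid chews £5.98: over-the-counter medicine → 6.5% → £0.39
Subtotal = £458.58; tax = £28.46; total due = £487.04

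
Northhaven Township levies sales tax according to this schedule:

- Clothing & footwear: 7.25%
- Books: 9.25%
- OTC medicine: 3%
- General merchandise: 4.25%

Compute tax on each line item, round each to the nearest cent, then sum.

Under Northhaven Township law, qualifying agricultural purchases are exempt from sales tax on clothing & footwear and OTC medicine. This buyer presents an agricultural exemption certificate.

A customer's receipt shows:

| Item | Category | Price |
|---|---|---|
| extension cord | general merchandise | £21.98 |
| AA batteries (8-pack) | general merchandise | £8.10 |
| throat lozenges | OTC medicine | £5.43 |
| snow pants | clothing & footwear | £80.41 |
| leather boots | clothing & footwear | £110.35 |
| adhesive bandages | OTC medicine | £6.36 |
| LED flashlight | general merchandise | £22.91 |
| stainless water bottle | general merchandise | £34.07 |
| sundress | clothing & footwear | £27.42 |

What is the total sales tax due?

Extension cord £21.98: general merchandise → 4.25% → £0.93
AA batteries (8-pack) £8.10: general merchandise → 4.25% → £0.34
Throat lozenges £5.43: OTC medicine, buyer-exempt → 0% → £0.00
Snow pants £80.41: clothing & footwear, buyer-exempt → 0% → £0.00
Leather boots £110.35: clothing & footwear, buyer-exempt → 0% → £0.00
Adhesive bandages £6.36: OTC medicine, buyer-exempt → 0% → £0.00
LED flashlight £22.91: general merchandise → 4.25% → £0.97
Stainless water bottle £34.07: general merchandise → 4.25% → £1.45
Sundress £27.42: clothing & footwear, buyer-exempt → 0% → £0.00
Total tax = £0.93 + £0.34 + £0.97 + £1.45 = £3.69

£3.69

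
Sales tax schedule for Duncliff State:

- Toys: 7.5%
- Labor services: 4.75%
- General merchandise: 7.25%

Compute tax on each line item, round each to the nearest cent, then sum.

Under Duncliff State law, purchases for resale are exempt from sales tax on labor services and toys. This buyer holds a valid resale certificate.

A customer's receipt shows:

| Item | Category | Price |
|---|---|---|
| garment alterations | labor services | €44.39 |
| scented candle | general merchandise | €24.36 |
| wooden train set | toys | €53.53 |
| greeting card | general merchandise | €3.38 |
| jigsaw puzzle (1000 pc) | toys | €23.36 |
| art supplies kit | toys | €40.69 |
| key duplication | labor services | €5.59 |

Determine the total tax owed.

€2.02

Garment alterations €44.39: labor services, buyer-exempt → 0% → €0.00
Scented candle €24.36: general merchandise → 7.25% → €1.77
Wooden train set €53.53: toys, buyer-exempt → 0% → €0.00
Greeting card €3.38: general merchandise → 7.25% → €0.25
Jigsaw puzzle (1000 pc) €23.36: toys, buyer-exempt → 0% → €0.00
Art supplies kit €40.69: toys, buyer-exempt → 0% → €0.00
Key duplication €5.59: labor services, buyer-exempt → 0% → €0.00
Total tax = €1.77 + €0.25 = €2.02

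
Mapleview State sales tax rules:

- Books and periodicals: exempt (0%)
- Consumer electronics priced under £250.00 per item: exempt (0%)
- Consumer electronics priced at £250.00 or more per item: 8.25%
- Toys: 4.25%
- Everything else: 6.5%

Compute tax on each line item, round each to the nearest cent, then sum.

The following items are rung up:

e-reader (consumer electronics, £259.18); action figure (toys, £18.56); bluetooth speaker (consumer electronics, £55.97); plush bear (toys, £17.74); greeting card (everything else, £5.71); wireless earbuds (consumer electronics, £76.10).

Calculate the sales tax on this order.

E-reader £259.18: consumer electronics, £250.00 or more → 8.25% → £21.38
Action figure £18.56: toys → 4.25% → £0.79
Bluetooth speaker £55.97: consumer electronics, under £250.00 → 0% → £0.00
Plush bear £17.74: toys → 4.25% → £0.75
Greeting card £5.71: everything else → 6.5% → £0.37
Wireless earbuds £76.10: consumer electronics, under £250.00 → 0% → £0.00
Total tax = £21.38 + £0.79 + £0.75 + £0.37 = £23.29

£23.29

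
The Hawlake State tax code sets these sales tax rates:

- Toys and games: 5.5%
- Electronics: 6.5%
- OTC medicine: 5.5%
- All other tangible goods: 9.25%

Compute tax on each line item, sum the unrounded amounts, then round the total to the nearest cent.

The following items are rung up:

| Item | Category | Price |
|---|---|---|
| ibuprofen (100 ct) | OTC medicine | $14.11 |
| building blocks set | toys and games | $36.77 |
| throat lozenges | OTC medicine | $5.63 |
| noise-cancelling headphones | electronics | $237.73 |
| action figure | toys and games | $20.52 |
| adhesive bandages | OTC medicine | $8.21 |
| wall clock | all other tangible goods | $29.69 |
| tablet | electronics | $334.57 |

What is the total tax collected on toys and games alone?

$3.15

Building blocks set $36.77: toys and games → 5.5% → $2.02235
Action figure $20.52: toys and games → 5.5% → $1.1286
Tax on toys and games: unrounded sum = $3.15095 → $3.15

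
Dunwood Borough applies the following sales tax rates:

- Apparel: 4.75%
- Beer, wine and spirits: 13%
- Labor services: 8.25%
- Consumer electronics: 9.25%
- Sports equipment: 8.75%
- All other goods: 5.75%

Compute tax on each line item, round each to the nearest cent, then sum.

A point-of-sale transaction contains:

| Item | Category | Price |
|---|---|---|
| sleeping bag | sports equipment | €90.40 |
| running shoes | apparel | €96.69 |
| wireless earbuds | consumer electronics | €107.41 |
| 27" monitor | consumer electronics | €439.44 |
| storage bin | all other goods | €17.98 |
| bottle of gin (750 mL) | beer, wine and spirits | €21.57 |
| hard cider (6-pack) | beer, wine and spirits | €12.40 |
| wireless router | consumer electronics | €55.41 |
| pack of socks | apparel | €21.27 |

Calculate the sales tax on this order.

Sleeping bag €90.40: sports equipment → 8.75% → €7.91
Running shoes €96.69: apparel → 4.75% → €4.59
Wireless earbuds €107.41: consumer electronics → 9.25% → €9.94
27" monitor €439.44: consumer electronics → 9.25% → €40.65
Storage bin €17.98: all other goods → 5.75% → €1.03
Bottle of gin (750 mL) €21.57: beer, wine and spirits → 13% → €2.80
Hard cider (6-pack) €12.40: beer, wine and spirits → 13% → €1.61
Wireless router €55.41: consumer electronics → 9.25% → €5.13
Pack of socks €21.27: apparel → 4.75% → €1.01
Total tax = €7.91 + €4.59 + €9.94 + €40.65 + €1.03 + €2.80 + €1.61 + €5.13 + €1.01 = €74.67

€74.67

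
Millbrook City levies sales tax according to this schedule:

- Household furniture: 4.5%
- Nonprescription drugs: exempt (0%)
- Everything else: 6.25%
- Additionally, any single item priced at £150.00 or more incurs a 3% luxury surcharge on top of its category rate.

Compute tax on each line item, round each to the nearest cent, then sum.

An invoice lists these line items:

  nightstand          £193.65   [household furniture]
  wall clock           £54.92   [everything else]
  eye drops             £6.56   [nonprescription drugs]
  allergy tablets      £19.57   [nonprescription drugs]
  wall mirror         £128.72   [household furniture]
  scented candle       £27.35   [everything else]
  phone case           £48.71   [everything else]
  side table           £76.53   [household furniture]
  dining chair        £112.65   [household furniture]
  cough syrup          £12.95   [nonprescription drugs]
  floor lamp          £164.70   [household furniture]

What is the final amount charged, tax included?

Nightstand £193.65: household furniture → 4.5% + 3% surcharge = 7.5% → £14.52
Wall clock £54.92: everything else → 6.25% → £3.43
Eye drops £6.56: nonprescription drugs → 0% → £0.00
Allergy tablets £19.57: nonprescription drugs → 0% → £0.00
Wall mirror £128.72: household furniture → 4.5% → £5.79
Scented candle £27.35: everything else → 6.25% → £1.71
Phone case £48.71: everything else → 6.25% → £3.04
Side table £76.53: household furniture → 4.5% → £3.44
Dining chair £112.65: household furniture → 4.5% → £5.07
Cough syrup £12.95: nonprescription drugs → 0% → £0.00
Floor lamp £164.70: household furniture → 4.5% + 3% surcharge = 7.5% → £12.35
Subtotal = £846.31; tax = £49.35; total due = £895.66

£895.66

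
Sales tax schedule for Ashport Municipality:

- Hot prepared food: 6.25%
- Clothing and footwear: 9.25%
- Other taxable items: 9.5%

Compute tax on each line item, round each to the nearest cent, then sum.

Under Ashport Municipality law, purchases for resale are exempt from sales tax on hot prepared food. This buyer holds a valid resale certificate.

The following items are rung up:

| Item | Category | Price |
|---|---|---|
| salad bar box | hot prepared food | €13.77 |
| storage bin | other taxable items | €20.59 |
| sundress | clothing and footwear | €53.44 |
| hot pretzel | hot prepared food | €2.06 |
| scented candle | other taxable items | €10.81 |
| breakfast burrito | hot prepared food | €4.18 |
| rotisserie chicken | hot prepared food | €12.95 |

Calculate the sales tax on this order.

€7.93

Salad bar box €13.77: hot prepared food, buyer-exempt → 0% → €0.00
Storage bin €20.59: other taxable items → 9.5% → €1.96
Sundress €53.44: clothing and footwear → 9.25% → €4.94
Hot pretzel €2.06: hot prepared food, buyer-exempt → 0% → €0.00
Scented candle €10.81: other taxable items → 9.5% → €1.03
Breakfast burrito €4.18: hot prepared food, buyer-exempt → 0% → €0.00
Rotisserie chicken €12.95: hot prepared food, buyer-exempt → 0% → €0.00
Total tax = €1.96 + €4.94 + €1.03 = €7.93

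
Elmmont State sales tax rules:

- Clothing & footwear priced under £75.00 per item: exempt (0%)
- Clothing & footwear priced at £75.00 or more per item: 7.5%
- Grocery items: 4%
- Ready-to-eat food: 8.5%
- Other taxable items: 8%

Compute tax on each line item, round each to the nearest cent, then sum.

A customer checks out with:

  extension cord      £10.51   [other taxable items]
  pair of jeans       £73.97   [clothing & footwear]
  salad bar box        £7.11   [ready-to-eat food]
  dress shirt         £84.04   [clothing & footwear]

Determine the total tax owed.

Extension cord £10.51: other taxable items → 8% → £0.84
Pair of jeans £73.97: clothing & footwear, under £75.00 → 0% → £0.00
Salad bar box £7.11: ready-to-eat food → 8.5% → £0.60
Dress shirt £84.04: clothing & footwear, £75.00 or more → 7.5% → £6.30
Total tax = £0.84 + £0.60 + £6.30 = £7.74

£7.74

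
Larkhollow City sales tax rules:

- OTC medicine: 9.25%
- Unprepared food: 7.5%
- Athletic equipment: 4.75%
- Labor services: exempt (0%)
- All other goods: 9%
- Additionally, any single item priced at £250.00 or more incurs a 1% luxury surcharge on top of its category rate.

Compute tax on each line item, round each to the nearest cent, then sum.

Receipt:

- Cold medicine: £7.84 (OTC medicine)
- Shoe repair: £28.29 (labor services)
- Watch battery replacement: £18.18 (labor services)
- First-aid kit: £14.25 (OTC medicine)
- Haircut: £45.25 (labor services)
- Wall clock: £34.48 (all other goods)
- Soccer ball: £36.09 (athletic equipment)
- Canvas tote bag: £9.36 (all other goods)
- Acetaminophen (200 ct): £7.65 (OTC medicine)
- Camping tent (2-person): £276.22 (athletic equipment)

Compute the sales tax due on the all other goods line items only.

£3.94

Wall clock £34.48: all other goods → 9% → £3.10
Canvas tote bag £9.36: all other goods → 9% → £0.84
Tax on all other goods = £3.10 + £0.84 = £3.94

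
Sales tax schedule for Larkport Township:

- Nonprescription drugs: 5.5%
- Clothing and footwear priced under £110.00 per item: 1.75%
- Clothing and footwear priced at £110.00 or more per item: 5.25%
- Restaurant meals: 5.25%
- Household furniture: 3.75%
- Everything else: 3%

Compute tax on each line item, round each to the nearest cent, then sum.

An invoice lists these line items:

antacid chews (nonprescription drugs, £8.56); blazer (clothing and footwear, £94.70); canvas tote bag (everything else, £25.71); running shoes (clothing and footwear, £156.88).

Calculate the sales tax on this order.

Antacid chews £8.56: nonprescription drugs → 5.5% → £0.47
Blazer £94.70: clothing and footwear, under £110.00 → 1.75% → £1.66
Canvas tote bag £25.71: everything else → 3% → £0.77
Running shoes £156.88: clothing and footwear, £110.00 or more → 5.25% → £8.24
Total tax = £0.47 + £1.66 + £0.77 + £8.24 = £11.14

£11.14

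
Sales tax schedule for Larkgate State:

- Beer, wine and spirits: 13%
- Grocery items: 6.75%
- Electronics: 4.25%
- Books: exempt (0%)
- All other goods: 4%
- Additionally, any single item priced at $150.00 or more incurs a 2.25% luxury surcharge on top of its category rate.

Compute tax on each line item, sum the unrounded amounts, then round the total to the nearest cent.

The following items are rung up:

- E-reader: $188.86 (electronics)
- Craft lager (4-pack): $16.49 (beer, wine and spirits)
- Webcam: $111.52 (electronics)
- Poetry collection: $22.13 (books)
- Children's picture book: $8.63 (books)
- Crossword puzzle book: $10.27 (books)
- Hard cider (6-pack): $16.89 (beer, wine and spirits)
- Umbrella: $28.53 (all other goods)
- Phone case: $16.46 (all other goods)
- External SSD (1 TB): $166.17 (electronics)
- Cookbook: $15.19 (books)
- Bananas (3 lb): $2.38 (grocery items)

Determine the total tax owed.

$34.12

E-reader $188.86: electronics → 4.25% + 2.25% surcharge = 6.5% → $12.2759
Craft lager (4-pack) $16.49: beer, wine and spirits → 13% → $2.1437
Webcam $111.52: electronics → 4.25% → $4.7396
Poetry collection $22.13: books → 0% → $0.00
Children's picture book $8.63: books → 0% → $0.00
Crossword puzzle book $10.27: books → 0% → $0.00
Hard cider (6-pack) $16.89: beer, wine and spirits → 13% → $2.1957
Umbrella $28.53: all other goods → 4% → $1.1412
Phone case $16.46: all other goods → 4% → $0.6584
External SSD (1 TB) $166.17: electronics → 4.25% + 2.25% surcharge = 6.5% → $10.80105
Cookbook $15.19: books → 0% → $0.00
Bananas (3 lb) $2.38: grocery items → 6.75% → $0.16065
Unrounded tax sum = $34.1162 → $34.12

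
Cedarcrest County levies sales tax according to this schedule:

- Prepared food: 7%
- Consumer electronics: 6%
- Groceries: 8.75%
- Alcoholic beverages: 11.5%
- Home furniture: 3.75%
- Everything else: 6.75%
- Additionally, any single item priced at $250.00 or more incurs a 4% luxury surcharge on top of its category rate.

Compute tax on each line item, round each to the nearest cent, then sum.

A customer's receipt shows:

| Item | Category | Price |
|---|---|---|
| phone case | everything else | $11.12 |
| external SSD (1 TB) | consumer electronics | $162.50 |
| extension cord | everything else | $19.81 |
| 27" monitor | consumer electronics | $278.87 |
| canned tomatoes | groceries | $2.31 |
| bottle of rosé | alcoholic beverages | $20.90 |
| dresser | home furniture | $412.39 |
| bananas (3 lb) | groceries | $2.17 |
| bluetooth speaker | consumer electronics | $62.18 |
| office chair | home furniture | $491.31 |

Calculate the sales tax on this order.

$116.29

Phone case $11.12: everything else → 6.75% → $0.75
External SSD (1 TB) $162.50: consumer electronics → 6% → $9.75
Extension cord $19.81: everything else → 6.75% → $1.34
27" monitor $278.87: consumer electronics → 6% + 4% surcharge = 10% → $27.89
Canned tomatoes $2.31: groceries → 8.75% → $0.20
Bottle of rosé $20.90: alcoholic beverages → 11.5% → $2.40
Dresser $412.39: home furniture → 3.75% + 4% surcharge = 7.75% → $31.96
Bananas (3 lb) $2.17: groceries → 8.75% → $0.19
Bluetooth speaker $62.18: consumer electronics → 6% → $3.73
Office chair $491.31: home furniture → 3.75% + 4% surcharge = 7.75% → $38.08
Total tax = $0.75 + $9.75 + $1.34 + $27.89 + $0.20 + $2.40 + $31.96 + $0.19 + $3.73 + $38.08 = $116.29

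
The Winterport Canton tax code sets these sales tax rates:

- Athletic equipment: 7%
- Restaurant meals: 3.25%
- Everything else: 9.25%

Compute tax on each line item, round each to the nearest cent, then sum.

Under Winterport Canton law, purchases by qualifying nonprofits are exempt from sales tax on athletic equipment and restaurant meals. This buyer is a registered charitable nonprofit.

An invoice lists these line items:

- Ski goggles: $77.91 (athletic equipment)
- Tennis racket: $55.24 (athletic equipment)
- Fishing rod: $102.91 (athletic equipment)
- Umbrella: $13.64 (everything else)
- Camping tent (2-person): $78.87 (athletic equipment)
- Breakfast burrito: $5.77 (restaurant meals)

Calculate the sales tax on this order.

Ski goggles $77.91: athletic equipment, buyer-exempt → 0% → $0.00
Tennis racket $55.24: athletic equipment, buyer-exempt → 0% → $0.00
Fishing rod $102.91: athletic equipment, buyer-exempt → 0% → $0.00
Umbrella $13.64: everything else → 9.25% → $1.26
Camping tent (2-person) $78.87: athletic equipment, buyer-exempt → 0% → $0.00
Breakfast burrito $5.77: restaurant meals, buyer-exempt → 0% → $0.00
Total tax = $1.26

$1.26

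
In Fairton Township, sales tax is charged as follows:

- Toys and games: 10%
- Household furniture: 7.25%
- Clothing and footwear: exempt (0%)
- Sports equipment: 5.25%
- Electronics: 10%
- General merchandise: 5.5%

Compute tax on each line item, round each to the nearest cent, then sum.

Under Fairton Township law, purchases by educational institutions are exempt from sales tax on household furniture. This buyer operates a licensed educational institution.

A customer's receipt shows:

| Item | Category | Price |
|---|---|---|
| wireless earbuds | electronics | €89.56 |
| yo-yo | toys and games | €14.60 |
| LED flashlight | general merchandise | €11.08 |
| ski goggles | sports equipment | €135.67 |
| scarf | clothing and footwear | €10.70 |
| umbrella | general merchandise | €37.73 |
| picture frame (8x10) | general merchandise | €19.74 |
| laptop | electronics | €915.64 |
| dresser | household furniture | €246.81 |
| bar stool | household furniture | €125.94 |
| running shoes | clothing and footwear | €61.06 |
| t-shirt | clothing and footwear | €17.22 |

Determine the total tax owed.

Wireless earbuds €89.56: electronics → 10% → €8.96
Yo-yo €14.60: toys and games → 10% → €1.46
LED flashlight €11.08: general merchandise → 5.5% → €0.61
Ski goggles €135.67: sports equipment → 5.25% → €7.12
Scarf €10.70: clothing and footwear → 0% → €0.00
Umbrella €37.73: general merchandise → 5.5% → €2.08
Picture frame (8x10) €19.74: general merchandise → 5.5% → €1.09
Laptop €915.64: electronics → 10% → €91.56
Dresser €246.81: household furniture, buyer-exempt → 0% → €0.00
Bar stool €125.94: household furniture, buyer-exempt → 0% → €0.00
Running shoes €61.06: clothing and footwear → 0% → €0.00
T-shirt €17.22: clothing and footwear → 0% → €0.00
Total tax = €8.96 + €1.46 + €0.61 + €7.12 + €2.08 + €1.09 + €91.56 = €112.88

€112.88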